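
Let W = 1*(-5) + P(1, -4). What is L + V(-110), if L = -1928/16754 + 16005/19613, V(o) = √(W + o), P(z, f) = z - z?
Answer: 10469723/14936191 + I*√115 ≈ 0.70096 + 10.724*I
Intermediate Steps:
P(z, f) = 0
W = -5 (W = 1*(-5) + 0 = -5 + 0 = -5)
V(o) = √(-5 + o)
L = 10469723/14936191 (L = -1928*1/16754 + 16005*(1/19613) = -964/8377 + 1455/1783 = 10469723/14936191 ≈ 0.70096)
L + V(-110) = 10469723/14936191 + √(-5 - 110) = 10469723/14936191 + √(-115) = 10469723/14936191 + I*√115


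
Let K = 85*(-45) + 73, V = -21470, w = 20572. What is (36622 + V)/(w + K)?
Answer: 3788/4205 ≈ 0.90083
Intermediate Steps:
K = -3752 (K = -3825 + 73 = -3752)
(36622 + V)/(w + K) = (36622 - 21470)/(20572 - 3752) = 15152/16820 = 15152*(1/16820) = 3788/4205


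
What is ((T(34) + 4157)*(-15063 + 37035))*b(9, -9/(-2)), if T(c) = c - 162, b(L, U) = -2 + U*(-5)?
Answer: -2168867106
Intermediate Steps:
b(L, U) = -2 - 5*U
T(c) = -162 + c
((T(34) + 4157)*(-15063 + 37035))*b(9, -9/(-2)) = (((-162 + 34) + 4157)*(-15063 + 37035))*(-2 - (-45)/(-2)) = ((-128 + 4157)*21972)*(-2 - (-45)*(-1)/2) = (4029*21972)*(-2 - 5*9/2) = 88525188*(-2 - 45/2) = 88525188*(-49/2) = -2168867106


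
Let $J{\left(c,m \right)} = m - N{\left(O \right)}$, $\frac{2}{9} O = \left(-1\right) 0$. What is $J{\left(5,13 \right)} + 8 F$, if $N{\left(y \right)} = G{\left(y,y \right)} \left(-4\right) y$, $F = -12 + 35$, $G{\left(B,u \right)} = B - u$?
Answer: $197$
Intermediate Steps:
$O = 0$ ($O = \frac{9 \left(\left(-1\right) 0\right)}{2} = \frac{9}{2} \cdot 0 = 0$)
$F = 23$
$N{\left(y \right)} = 0$ ($N{\left(y \right)} = \left(y - y\right) \left(-4\right) y = 0 \left(-4\right) y = 0 y = 0$)
$J{\left(c,m \right)} = m$ ($J{\left(c,m \right)} = m - 0 = m + 0 = m$)
$J{\left(5,13 \right)} + 8 F = 13 + 8 \cdot 23 = 13 + 184 = 197$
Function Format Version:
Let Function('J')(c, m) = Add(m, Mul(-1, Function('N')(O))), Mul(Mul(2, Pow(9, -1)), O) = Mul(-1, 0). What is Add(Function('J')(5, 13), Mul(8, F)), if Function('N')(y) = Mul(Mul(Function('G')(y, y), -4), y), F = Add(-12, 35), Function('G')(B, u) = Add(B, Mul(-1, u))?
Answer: 197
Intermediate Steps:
O = 0 (O = Mul(Rational(9, 2), Mul(-1, 0)) = Mul(Rational(9, 2), 0) = 0)
F = 23
Function('N')(y) = 0 (Function('N')(y) = Mul(Mul(Add(y, Mul(-1, y)), -4), y) = Mul(Mul(0, -4), y) = Mul(0, y) = 0)
Function('J')(c, m) = m (Function('J')(c, m) = Add(m, Mul(-1, 0)) = Add(m, 0) = m)
Add(Function('J')(5, 13), Mul(8, F)) = Add(13, Mul(8, 23)) = Add(13, 184) = 197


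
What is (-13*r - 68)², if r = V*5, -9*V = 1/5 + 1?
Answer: 31684/9 ≈ 3520.4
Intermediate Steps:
V = -2/15 (V = -(1/5 + 1)/9 = -(⅕ + 1)/9 = -⅑*6/5 = -2/15 ≈ -0.13333)
r = -⅔ (r = -2/15*5 = -⅔ ≈ -0.66667)
(-13*r - 68)² = (-13*(-⅔) - 68)² = (26/3 - 68)² = (-178/3)² = 31684/9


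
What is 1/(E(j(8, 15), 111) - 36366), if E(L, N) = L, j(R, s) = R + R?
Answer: -1/36350 ≈ -2.7510e-5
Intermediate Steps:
j(R, s) = 2*R
1/(E(j(8, 15), 111) - 36366) = 1/(2*8 - 36366) = 1/(16 - 36366) = 1/(-36350) = -1/36350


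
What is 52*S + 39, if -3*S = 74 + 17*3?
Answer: -6383/3 ≈ -2127.7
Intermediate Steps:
S = -125/3 (S = -(74 + 17*3)/3 = -(74 + 51)/3 = -1/3*125 = -125/3 ≈ -41.667)
52*S + 39 = 52*(-125/3) + 39 = -6500/3 + 39 = -6383/3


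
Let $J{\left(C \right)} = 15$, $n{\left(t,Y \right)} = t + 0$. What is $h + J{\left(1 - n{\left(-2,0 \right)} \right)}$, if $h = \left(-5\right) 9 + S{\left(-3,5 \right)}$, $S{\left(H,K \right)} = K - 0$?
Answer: $-25$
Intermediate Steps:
$n{\left(t,Y \right)} = t$
$S{\left(H,K \right)} = K$ ($S{\left(H,K \right)} = K + 0 = K$)
$h = -40$ ($h = \left(-5\right) 9 + 5 = -45 + 5 = -40$)
$h + J{\left(1 - n{\left(-2,0 \right)} \right)} = -40 + 15 = -25$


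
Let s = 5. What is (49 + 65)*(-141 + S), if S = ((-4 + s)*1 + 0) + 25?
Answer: -13110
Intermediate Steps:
S = 26 (S = ((-4 + 5)*1 + 0) + 25 = (1*1 + 0) + 25 = (1 + 0) + 25 = 1 + 25 = 26)
(49 + 65)*(-141 + S) = (49 + 65)*(-141 + 26) = 114*(-115) = -13110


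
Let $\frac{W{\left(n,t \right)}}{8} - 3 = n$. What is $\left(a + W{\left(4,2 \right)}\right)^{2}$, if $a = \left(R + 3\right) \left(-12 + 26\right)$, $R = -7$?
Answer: $0$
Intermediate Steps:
$W{\left(n,t \right)} = 24 + 8 n$
$a = -56$ ($a = \left(-7 + 3\right) \left(-12 + 26\right) = \left(-4\right) 14 = -56$)
$\left(a + W{\left(4,2 \right)}\right)^{2} = \left(-56 + \left(24 + 8 \cdot 4\right)\right)^{2} = \left(-56 + \left(24 + 32\right)\right)^{2} = \left(-56 + 56\right)^{2} = 0^{2} = 0$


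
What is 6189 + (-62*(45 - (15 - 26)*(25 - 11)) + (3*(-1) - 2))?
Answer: -6154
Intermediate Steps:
6189 + (-62*(45 - (15 - 26)*(25 - 11)) + (3*(-1) - 2)) = 6189 + (-62*(45 - (-11)*14) + (-3 - 2)) = 6189 + (-62*(45 - 1*(-154)) - 5) = 6189 + (-62*(45 + 154) - 5) = 6189 + (-62*199 - 5) = 6189 + (-12338 - 5) = 6189 - 12343 = -6154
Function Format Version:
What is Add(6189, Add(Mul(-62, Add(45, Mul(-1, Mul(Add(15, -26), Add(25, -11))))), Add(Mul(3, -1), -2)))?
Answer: -6154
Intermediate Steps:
Add(6189, Add(Mul(-62, Add(45, Mul(-1, Mul(Add(15, -26), Add(25, -11))))), Add(Mul(3, -1), -2))) = Add(6189, Add(Mul(-62, Add(45, Mul(-1, Mul(-11, 14)))), Add(-3, -2))) = Add(6189, Add(Mul(-62, Add(45, Mul(-1, -154))), -5)) = Add(6189, Add(Mul(-62, Add(45, 154)), -5)) = Add(6189, Add(Mul(-62, 199), -5)) = Add(6189, Add(-12338, -5)) = Add(6189, -12343) = -6154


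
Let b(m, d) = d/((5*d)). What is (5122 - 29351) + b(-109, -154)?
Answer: -121144/5 ≈ -24229.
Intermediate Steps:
b(m, d) = ⅕ (b(m, d) = d*(1/(5*d)) = ⅕)
(5122 - 29351) + b(-109, -154) = (5122 - 29351) + ⅕ = -24229 + ⅕ = -121144/5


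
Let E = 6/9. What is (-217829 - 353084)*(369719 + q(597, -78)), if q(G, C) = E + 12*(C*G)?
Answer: 323831559121/3 ≈ 1.0794e+11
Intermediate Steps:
E = 2/3 (E = 6*(1/9) = 2/3 ≈ 0.66667)
q(G, C) = 2/3 + 12*C*G (q(G, C) = 2/3 + 12*(C*G) = 2/3 + 12*C*G)
(-217829 - 353084)*(369719 + q(597, -78)) = (-217829 - 353084)*(369719 + (2/3 + 12*(-78)*597)) = -570913*(369719 + (2/3 - 558792)) = -570913*(369719 - 1676374/3) = -570913*(-567217/3) = 323831559121/3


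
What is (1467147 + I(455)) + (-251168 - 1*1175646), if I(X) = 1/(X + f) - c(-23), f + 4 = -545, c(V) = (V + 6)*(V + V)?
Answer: 3717793/94 ≈ 39551.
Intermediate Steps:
c(V) = 2*V*(6 + V) (c(V) = (6 + V)*(2*V) = 2*V*(6 + V))
f = -549 (f = -4 - 545 = -549)
I(X) = -782 + 1/(-549 + X) (I(X) = 1/(X - 549) - 2*(-23)*(6 - 23) = 1/(-549 + X) - 2*(-23)*(-17) = 1/(-549 + X) - 1*782 = 1/(-549 + X) - 782 = -782 + 1/(-549 + X))
(1467147 + I(455)) + (-251168 - 1*1175646) = (1467147 + (429319 - 782*455)/(-549 + 455)) + (-251168 - 1*1175646) = (1467147 + (429319 - 355810)/(-94)) + (-251168 - 1175646) = (1467147 - 1/94*73509) - 1426814 = (1467147 - 73509/94) - 1426814 = 137838309/94 - 1426814 = 3717793/94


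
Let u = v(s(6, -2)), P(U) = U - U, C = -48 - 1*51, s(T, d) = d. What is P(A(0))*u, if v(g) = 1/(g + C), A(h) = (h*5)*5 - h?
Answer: 0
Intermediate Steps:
A(h) = 24*h (A(h) = (5*h)*5 - h = 25*h - h = 24*h)
C = -99 (C = -48 - 51 = -99)
P(U) = 0
v(g) = 1/(-99 + g) (v(g) = 1/(g - 99) = 1/(-99 + g))
u = -1/101 (u = 1/(-99 - 2) = 1/(-101) = -1/101 ≈ -0.0099010)
P(A(0))*u = 0*(-1/101) = 0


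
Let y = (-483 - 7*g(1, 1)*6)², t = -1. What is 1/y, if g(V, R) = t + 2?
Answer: 1/275625 ≈ 3.6281e-6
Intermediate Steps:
g(V, R) = 1 (g(V, R) = -1 + 2 = 1)
y = 275625 (y = (-483 - 7*1*6)² = (-483 - 7*6)² = (-483 - 42)² = (-525)² = 275625)
1/y = 1/275625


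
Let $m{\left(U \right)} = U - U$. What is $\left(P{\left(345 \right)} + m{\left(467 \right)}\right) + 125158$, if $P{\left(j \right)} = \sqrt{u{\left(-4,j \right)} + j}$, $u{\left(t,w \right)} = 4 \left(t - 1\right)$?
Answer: $125158 + 5 \sqrt{13} \approx 1.2518 \cdot 10^{5}$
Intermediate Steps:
$u{\left(t,w \right)} = -4 + 4 t$ ($u{\left(t,w \right)} = 4 \left(-1 + t\right) = -4 + 4 t$)
$m{\left(U \right)} = 0$
$P{\left(j \right)} = \sqrt{-20 + j}$ ($P{\left(j \right)} = \sqrt{\left(-4 + 4 \left(-4\right)\right) + j} = \sqrt{\left(-4 - 16\right) + j} = \sqrt{-20 + j}$)
$\left(P{\left(345 \right)} + m{\left(467 \right)}\right) + 125158 = \left(\sqrt{-20 + 345} + 0\right) + 125158 = \left(\sqrt{325} + 0\right) + 125158 = \left(5 \sqrt{13} + 0\right) + 125158 = 5 \sqrt{13} + 125158 = 125158 + 5 \sqrt{13}$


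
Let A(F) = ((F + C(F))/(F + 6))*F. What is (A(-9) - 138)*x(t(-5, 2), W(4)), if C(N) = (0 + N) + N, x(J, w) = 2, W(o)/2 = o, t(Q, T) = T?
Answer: -438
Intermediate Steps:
W(o) = 2*o
C(N) = 2*N (C(N) = N + N = 2*N)
A(F) = 3*F²/(6 + F) (A(F) = ((F + 2*F)/(F + 6))*F = ((3*F)/(6 + F))*F = (3*F/(6 + F))*F = 3*F²/(6 + F))
(A(-9) - 138)*x(t(-5, 2), W(4)) = (3*(-9)²/(6 - 9) - 138)*2 = (3*81/(-3) - 138)*2 = (3*81*(-⅓) - 138)*2 = (-81 - 138)*2 = -219*2 = -438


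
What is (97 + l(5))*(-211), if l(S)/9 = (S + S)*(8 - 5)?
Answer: -77437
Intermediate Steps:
l(S) = 54*S (l(S) = 9*((S + S)*(8 - 5)) = 9*((2*S)*3) = 9*(6*S) = 54*S)
(97 + l(5))*(-211) = (97 + 54*5)*(-211) = (97 + 270)*(-211) = 367*(-211) = -77437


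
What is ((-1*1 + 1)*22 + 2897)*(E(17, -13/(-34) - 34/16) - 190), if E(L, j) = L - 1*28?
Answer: -582297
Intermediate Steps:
E(L, j) = -28 + L (E(L, j) = L - 28 = -28 + L)
((-1*1 + 1)*22 + 2897)*(E(17, -13/(-34) - 34/16) - 190) = ((-1*1 + 1)*22 + 2897)*((-28 + 17) - 190) = ((-1 + 1)*22 + 2897)*(-11 - 190) = (0*22 + 2897)*(-201) = (0 + 2897)*(-201) = 2897*(-201) = -582297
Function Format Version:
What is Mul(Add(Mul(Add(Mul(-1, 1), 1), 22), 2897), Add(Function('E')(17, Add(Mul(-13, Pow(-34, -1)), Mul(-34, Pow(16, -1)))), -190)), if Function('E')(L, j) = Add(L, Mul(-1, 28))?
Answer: -582297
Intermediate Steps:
Function('E')(L, j) = Add(-28, L) (Function('E')(L, j) = Add(L, -28) = Add(-28, L))
Mul(Add(Mul(Add(Mul(-1, 1), 1), 22), 2897), Add(Function('E')(17, Add(Mul(-13, Pow(-34, -1)), Mul(-34, Pow(16, -1)))), -190)) = Mul(Add(Mul(Add(Mul(-1, 1), 1), 22), 2897), Add(Add(-28, 17), -190)) = Mul(Add(Mul(Add(-1, 1), 22), 2897), Add(-11, -190)) = Mul(Add(Mul(0, 22), 2897), -201) = Mul(Add(0, 2897), -201) = Mul(2897, -201) = -582297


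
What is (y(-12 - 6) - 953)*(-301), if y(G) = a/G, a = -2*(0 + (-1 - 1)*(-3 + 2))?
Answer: 2581075/9 ≈ 2.8679e+5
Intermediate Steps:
a = -4 (a = -2*(0 - 2*(-1)) = -2*(0 + 2) = -2*2 = -4)
y(G) = -4/G
(y(-12 - 6) - 953)*(-301) = (-4/(-12 - 6) - 953)*(-301) = (-4/(-18) - 953)*(-301) = (-4*(-1/18) - 953)*(-301) = (2/9 - 953)*(-301) = -8575/9*(-301) = 2581075/9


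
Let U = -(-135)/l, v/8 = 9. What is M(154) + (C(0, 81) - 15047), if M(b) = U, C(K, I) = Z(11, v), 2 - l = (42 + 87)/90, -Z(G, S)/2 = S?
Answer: -254197/17 ≈ -14953.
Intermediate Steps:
v = 72 (v = 8*9 = 72)
Z(G, S) = -2*S
l = 17/30 (l = 2 - (42 + 87)/90 = 2 - 129/90 = 2 - 1*43/30 = 2 - 43/30 = 17/30 ≈ 0.56667)
C(K, I) = -144 (C(K, I) = -2*72 = -144)
U = 4050/17 (U = -(-135)/17/30 = -(-135)*30/17 = -1*(-4050/17) = 4050/17 ≈ 238.24)
M(b) = 4050/17
M(154) + (C(0, 81) - 15047) = 4050/17 + (-144 - 15047) = 4050/17 - 15191 = -254197/17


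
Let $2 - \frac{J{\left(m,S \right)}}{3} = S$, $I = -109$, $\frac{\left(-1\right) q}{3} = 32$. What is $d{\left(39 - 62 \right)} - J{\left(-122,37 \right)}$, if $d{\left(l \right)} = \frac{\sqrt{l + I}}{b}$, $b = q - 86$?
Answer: $105 - \frac{i \sqrt{33}}{91} \approx 105.0 - 0.063127 i$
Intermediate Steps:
$q = -96$ ($q = \left(-3\right) 32 = -96$)
$J{\left(m,S \right)} = 6 - 3 S$
$b = -182$ ($b = -96 - 86 = -182$)
$d{\left(l \right)} = - \frac{\sqrt{-109 + l}}{182}$ ($d{\left(l \right)} = \frac{\sqrt{l - 109}}{-182} = \sqrt{-109 + l} \left(- \frac{1}{182}\right) = - \frac{\sqrt{-109 + l}}{182}$)
$d{\left(39 - 62 \right)} - J{\left(-122,37 \right)} = - \frac{\sqrt{-109 + \left(39 - 62\right)}}{182} - \left(6 - 111\right) = - \frac{\sqrt{-109 - 23}}{182} - \left(6 - 111\right) = - \frac{\sqrt{-132}}{182} - -105 = - \frac{2 i \sqrt{33}}{182} + 105 = - \frac{i \sqrt{33}}{91} + 105 = 105 - \frac{i \sqrt{33}}{91}$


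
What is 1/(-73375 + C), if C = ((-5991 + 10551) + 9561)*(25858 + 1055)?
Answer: 1/379965098 ≈ 2.6318e-9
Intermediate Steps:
C = 380038473 (C = (4560 + 9561)*26913 = 14121*26913 = 380038473)
1/(-73375 + C) = 1/(-73375 + 380038473) = 1/379965098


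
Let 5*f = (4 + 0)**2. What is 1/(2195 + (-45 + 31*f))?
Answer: 5/11246 ≈ 0.00044460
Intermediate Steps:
f = 16/5 (f = (4 + 0)**2/5 = (1/5)*4**2 = (1/5)*16 = 16/5 ≈ 3.2000)
1/(2195 + (-45 + 31*f)) = 1/(2195 + (-45 + 31*(16/5))) = 1/(2195 + (-45 + 496/5)) = 1/(2195 + 271/5) = 1/(11246/5) = 5/11246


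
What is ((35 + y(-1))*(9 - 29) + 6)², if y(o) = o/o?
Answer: 509796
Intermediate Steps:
y(o) = 1
((35 + y(-1))*(9 - 29) + 6)² = ((35 + 1)*(9 - 29) + 6)² = (36*(-20) + 6)² = (-720 + 6)² = (-714)² = 509796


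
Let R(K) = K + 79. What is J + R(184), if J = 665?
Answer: 928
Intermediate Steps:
R(K) = 79 + K
J + R(184) = 665 + (79 + 184) = 665 + 263 = 928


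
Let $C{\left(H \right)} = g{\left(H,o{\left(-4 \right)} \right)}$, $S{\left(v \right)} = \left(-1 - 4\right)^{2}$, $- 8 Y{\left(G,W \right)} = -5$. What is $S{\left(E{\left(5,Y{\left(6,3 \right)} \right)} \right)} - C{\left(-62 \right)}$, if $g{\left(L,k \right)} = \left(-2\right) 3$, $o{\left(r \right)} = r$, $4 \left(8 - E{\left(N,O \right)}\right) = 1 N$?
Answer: $31$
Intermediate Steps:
$Y{\left(G,W \right)} = \frac{5}{8}$ ($Y{\left(G,W \right)} = \left(- \frac{1}{8}\right) \left(-5\right) = \frac{5}{8}$)
$E{\left(N,O \right)} = 8 - \frac{N}{4}$ ($E{\left(N,O \right)} = 8 - \frac{1 N}{4} = 8 - \frac{N}{4}$)
$g{\left(L,k \right)} = -6$
$S{\left(v \right)} = 25$ ($S{\left(v \right)} = \left(-5\right)^{2} = 25$)
$C{\left(H \right)} = -6$
$S{\left(E{\left(5,Y{\left(6,3 \right)} \right)} \right)} - C{\left(-62 \right)} = 25 - -6 = 25 + 6 = 31$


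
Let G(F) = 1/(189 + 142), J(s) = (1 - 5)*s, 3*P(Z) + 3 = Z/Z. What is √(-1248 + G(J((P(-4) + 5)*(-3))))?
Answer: I*√136731797/331 ≈ 35.327*I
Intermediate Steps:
P(Z) = -⅔ (P(Z) = -1 + (Z/Z)/3 = -1 + (⅓)*1 = -1 + ⅓ = -⅔)
J(s) = -4*s
G(F) = 1/331
√(-1248 + G(J((P(-4) + 5)*(-3)))) = √(-1248 + 1/331) = √(-413087/331) = I*√136731797/331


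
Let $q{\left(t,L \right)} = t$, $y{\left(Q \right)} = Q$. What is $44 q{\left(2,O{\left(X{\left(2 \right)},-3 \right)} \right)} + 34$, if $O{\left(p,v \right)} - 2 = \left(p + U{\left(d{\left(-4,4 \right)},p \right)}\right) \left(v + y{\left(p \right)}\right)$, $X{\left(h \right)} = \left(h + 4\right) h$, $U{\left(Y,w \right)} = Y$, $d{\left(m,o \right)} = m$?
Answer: $122$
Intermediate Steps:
$X{\left(h \right)} = h \left(4 + h\right)$ ($X{\left(h \right)} = \left(4 + h\right) h = h \left(4 + h\right)$)
$O{\left(p,v \right)} = 2 + \left(-4 + p\right) \left(p + v\right)$ ($O{\left(p,v \right)} = 2 + \left(p - 4\right) \left(v + p\right) = 2 + \left(-4 + p\right) \left(p + v\right)$)
$44 q{\left(2,O{\left(X{\left(2 \right)},-3 \right)} \right)} + 34 = 44 \cdot 2 + 34 = 88 + 34 = 122$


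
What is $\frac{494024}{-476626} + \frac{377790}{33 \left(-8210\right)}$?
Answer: $- \frac{5231840981}{2152204703} \approx -2.4309$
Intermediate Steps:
$\frac{494024}{-476626} + \frac{377790}{33 \left(-8210\right)} = 494024 \left(- \frac{1}{476626}\right) + \frac{377790}{-270930} = - \frac{247012}{238313} + 377790 \left(- \frac{1}{270930}\right) = - \frac{247012}{238313} - \frac{12593}{9031} = - \frac{5231840981}{2152204703}$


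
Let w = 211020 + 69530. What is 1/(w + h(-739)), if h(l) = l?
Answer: 1/279811 ≈ 3.5738e-6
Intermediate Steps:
w = 280550
1/(w + h(-739)) = 1/(280550 - 739) = 1/279811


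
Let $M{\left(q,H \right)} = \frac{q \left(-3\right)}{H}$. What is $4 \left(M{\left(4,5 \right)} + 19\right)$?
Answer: $\frac{332}{5} \approx 66.4$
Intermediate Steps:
$M{\left(q,H \right)} = - \frac{3 q}{H}$ ($M{\left(q,H \right)} = \frac{\left(-3\right) q}{H} = - \frac{3 q}{H}$)
$4 \left(M{\left(4,5 \right)} + 19\right) = 4 \left(\left(-3\right) 4 \cdot \frac{1}{5} + 19\right) = 4 \left(- \frac{12}{5} + 19\right) = 4 \cdot \frac{83}{5} = \frac{332}{5}$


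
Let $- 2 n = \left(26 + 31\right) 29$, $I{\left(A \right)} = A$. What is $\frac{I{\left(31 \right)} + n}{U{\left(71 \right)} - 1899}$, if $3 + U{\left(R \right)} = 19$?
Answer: $\frac{1591}{3766} \approx 0.42246$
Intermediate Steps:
$n = - \frac{1653}{2}$ ($n = - \frac{\left(26 + 31\right) 29}{2} = - \frac{57 \cdot 29}{2} = \left(- \frac{1}{2}\right) 1653 = - \frac{1653}{2} \approx -826.5$)
$U{\left(R \right)} = 16$ ($U{\left(R \right)} = -3 + 19 = 16$)
$\frac{I{\left(31 \right)} + n}{U{\left(71 \right)} - 1899} = \frac{31 - \frac{1653}{2}}{16 - 1899} = - \frac{1591}{2 \left(16 - 1899\right)} = - \frac{1591}{2 \left(-1883\right)} = \left(- \frac{1591}{2}\right) \left(- \frac{1}{1883}\right) = \frac{1591}{3766}$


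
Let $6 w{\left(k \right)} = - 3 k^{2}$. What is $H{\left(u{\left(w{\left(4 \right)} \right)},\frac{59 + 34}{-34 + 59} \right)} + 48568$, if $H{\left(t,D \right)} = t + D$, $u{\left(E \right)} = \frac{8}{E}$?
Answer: $\frac{1214268}{25} \approx 48571.0$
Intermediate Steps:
$w{\left(k \right)} = - \frac{k^{2}}{2}$ ($w{\left(k \right)} = \frac{\left(-3\right) k^{2}}{6} = - \frac{k^{2}}{2}$)
$H{\left(t,D \right)} = D + t$
$H{\left(u{\left(w{\left(4 \right)} \right)},\frac{59 + 34}{-34 + 59} \right)} + 48568 = \left(\frac{59 + 34}{-34 + 59} + \frac{8}{\left(- \frac{1}{2}\right) 4^{2}}\right) + 48568 = \left(\frac{93}{25} + \frac{8}{\left(- \frac{1}{2}\right) 16}\right) + 48568 = \left(93 \cdot \frac{1}{25} + \frac{8}{-8}\right) + 48568 = \left(\frac{93}{25} + 8 \left(- \frac{1}{8}\right)\right) + 48568 = \left(\frac{93}{25} - 1\right) + 48568 = \frac{68}{25} + 48568 = \frac{1214268}{25}$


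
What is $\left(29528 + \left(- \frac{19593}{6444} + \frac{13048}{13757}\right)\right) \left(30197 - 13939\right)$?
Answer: $\frac{2364161522375235}{4925006} \approx 4.8003 \cdot 10^{8}$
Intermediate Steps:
$\left(29528 + \left(- \frac{19593}{6444} + \frac{13048}{13757}\right)\right) \left(30197 - 13939\right) = \left(29528 + \left(\left(-19593\right) \frac{1}{6444} + 13048 \cdot \frac{1}{13757}\right)\right) 16258 = \left(29528 + \left(- \frac{2177}{716} + \frac{13048}{13757}\right)\right) 16258 = \left(29528 - \frac{20606621}{9850012}\right) 16258 = \frac{290830547715}{9850012} \cdot 16258 = \frac{2364161522375235}{4925006}$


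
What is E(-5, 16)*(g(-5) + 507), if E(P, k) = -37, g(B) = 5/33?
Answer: -619232/33 ≈ -18765.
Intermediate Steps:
g(B) = 5/33 (g(B) = 5*(1/33) = 5/33)
E(-5, 16)*(g(-5) + 507) = -37*(5/33 + 507) = -37*16736/33 = -619232/33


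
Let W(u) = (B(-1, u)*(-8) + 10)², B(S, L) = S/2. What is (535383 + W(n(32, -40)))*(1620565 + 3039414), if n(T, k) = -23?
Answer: 2495786892841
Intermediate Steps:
B(S, L) = S/2 (B(S, L) = S*(½) = S/2)
W(u) = 196 (W(u) = (((½)*(-1))*(-8) + 10)² = (-½*(-8) + 10)² = (4 + 10)² = 14² = 196)
(535383 + W(n(32, -40)))*(1620565 + 3039414) = (535383 + 196)*(1620565 + 3039414) = 535579*4659979 = 2495786892841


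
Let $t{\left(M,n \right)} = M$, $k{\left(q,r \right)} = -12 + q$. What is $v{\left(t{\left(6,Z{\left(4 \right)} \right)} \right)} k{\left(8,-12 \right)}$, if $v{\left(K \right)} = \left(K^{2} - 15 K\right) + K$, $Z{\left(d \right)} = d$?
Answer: $192$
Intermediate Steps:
$v{\left(K \right)} = K^{2} - 14 K$
$v{\left(t{\left(6,Z{\left(4 \right)} \right)} \right)} k{\left(8,-12 \right)} = 6 \left(-14 + 6\right) \left(-12 + 8\right) = 6 \left(-8\right) \left(-4\right) = \left(-48\right) \left(-4\right) = 192$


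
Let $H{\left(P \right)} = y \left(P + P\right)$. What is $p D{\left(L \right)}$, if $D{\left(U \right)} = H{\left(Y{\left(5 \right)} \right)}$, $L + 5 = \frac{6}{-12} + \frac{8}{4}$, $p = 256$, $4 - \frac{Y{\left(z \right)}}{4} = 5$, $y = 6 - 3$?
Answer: $-6144$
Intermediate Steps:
$y = 3$ ($y = 6 - 3 = 3$)
$Y{\left(z \right)} = -4$ ($Y{\left(z \right)} = 16 - 20 = -4$)
$H{\left(P \right)} = 6 P$ ($H{\left(P \right)} = 3 \left(P + P\right) = 3 \cdot 2 P = 6 P$)
$L = - \frac{7}{2}$ ($L = -5 + \left(\frac{6}{-12} + \frac{8}{4}\right) = -5 + \left(6 \left(- \frac{1}{12}\right) + 8 \cdot \frac{1}{4}\right) = -5 + \left(- \frac{1}{2} + 2\right) = -5 + \frac{3}{2} = - \frac{7}{2} \approx -3.5$)
$D{\left(U \right)} = -24$ ($D{\left(U \right)} = 6 \left(-4\right) = -24$)
$p D{\left(L \right)} = 256 \left(-24\right) = -6144$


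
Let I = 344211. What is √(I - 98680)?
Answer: √245531 ≈ 495.51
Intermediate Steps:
√(I - 98680) = √(344211 - 98680) = √245531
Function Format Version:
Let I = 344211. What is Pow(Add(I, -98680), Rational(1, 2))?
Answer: Pow(245531, Rational(1, 2)) ≈ 495.51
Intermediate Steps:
Pow(Add(I, -98680), Rational(1, 2)) = Pow(Add(344211, -98680), Rational(1, 2)) = Pow(245531, Rational(1, 2))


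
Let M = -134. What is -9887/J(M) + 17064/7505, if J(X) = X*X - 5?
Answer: 2938151/1705345 ≈ 1.7229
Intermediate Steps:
J(X) = -5 + X² (J(X) = X² - 5 = -5 + X²)
-9887/J(M) + 17064/7505 = -9887/(-5 + (-134)²) + 17064/7505 = -9887/(-5 + 17956) + 17064*(1/7505) = -9887/17951 + 216/95 = 2938151/1705345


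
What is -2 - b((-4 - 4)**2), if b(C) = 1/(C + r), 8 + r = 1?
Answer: -115/57 ≈ -2.0175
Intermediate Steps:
r = -7 (r = -8 + 1 = -7)
b(C) = 1/(-7 + C) (b(C) = 1/(C - 7) = 1/(-7 + C))
-2 - b((-4 - 4)**2) = -2 - 1/(-7 + (-4 - 4)**2) = -2 - 1/(-7 + (-8)**2) = -2 - 1/(-7 + 64) = -2 - 1/57 = -115/57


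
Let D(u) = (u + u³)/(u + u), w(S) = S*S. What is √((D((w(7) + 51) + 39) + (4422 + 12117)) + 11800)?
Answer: 20*√95 ≈ 194.94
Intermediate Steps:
w(S) = S²
D(u) = (u + u³)/(2*u) (D(u) = (u + u³)/((2*u)) = (u + u³)*(1/(2*u)) = (u + u³)/(2*u))
√((D((w(7) + 51) + 39) + (4422 + 12117)) + 11800) = √(((½ + ((7² + 51) + 39)²/2) + (4422 + 12117)) + 11800) = √(((½ + ((49 + 51) + 39)²/2) + 16539) + 11800) = √(((½ + (100 + 39)²/2) + 16539) + 11800) = √(((½ + (½)*139²) + 16539) + 11800) = √(((½ + (½)*19321) + 16539) + 11800) = √(((½ + 19321/2) + 16539) + 11800) = √((9661 + 16539) + 11800) = √(26200 + 11800) = √38000 = 20*√95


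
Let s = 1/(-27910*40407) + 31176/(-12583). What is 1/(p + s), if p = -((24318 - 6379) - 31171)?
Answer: 14190596152710/187734809266527017 ≈ 7.5588e-5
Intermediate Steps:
s = -35159026131703/14190596152710 (s = -1/27910*1/40407 + 31176*(-1/12583) = -1/1127759370 - 31176/12583 = -35159026131703/14190596152710 ≈ -2.4776)
p = 13232 (p = -(17939 - 31171) = -1*(-13232) = 13232)
1/(p + s) = 1/(13232 - 35159026131703/14190596152710) = 1/(187734809266527017/14190596152710) = 14190596152710/187734809266527017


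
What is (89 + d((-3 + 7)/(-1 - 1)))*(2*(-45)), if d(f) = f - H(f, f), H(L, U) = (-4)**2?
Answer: -6390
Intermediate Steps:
H(L, U) = 16
d(f) = -16 + f (d(f) = f - 1*16 = f - 16 = -16 + f)
(89 + d((-3 + 7)/(-1 - 1)))*(2*(-45)) = (89 + (-16 + (-3 + 7)/(-1 - 1)))*(2*(-45)) = (89 + (-16 + 4/(-2)))*(-90) = (89 + (-16 + 4*(-1/2)))*(-90) = (89 + (-16 - 2))*(-90) = (89 - 18)*(-90) = 71*(-90) = -6390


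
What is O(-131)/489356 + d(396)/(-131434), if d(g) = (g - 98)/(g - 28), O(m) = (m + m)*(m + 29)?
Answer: 161554113425/2958628759184 ≈ 0.054604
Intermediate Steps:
O(m) = 2*m*(29 + m) (O(m) = (2*m)*(29 + m) = 2*m*(29 + m))
d(g) = (-98 + g)/(-28 + g)
O(-131)/489356 + d(396)/(-131434) = (2*(-131)*(29 - 131))/489356 + ((-98 + 396)/(-28 + 396))/(-131434) = (2*(-131)*(-102))*(1/489356) + (298/368)*(-1/131434) = 26724*(1/489356) + ((1/368)*298)*(-1/131434) = 6681/122339 + (149/184)*(-1/131434) = 6681/122339 - 149/24183856 = 161554113425/2958628759184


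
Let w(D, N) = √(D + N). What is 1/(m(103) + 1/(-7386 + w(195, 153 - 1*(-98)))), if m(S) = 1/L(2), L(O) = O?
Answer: 54537778/27261505 + 2*√446/27261505 ≈ 2.0005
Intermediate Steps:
m(S) = ½ (m(S) = 1/2 = ½)
1/(m(103) + 1/(-7386 + w(195, 153 - 1*(-98)))) = 1/(½ + 1/(-7386 + √(195 + (153 - 1*(-98))))) = 1/(½ + 1/(-7386 + √(195 + (153 + 98)))) = 1/(½ + 1/(-7386 + √(195 + 251))) = 1/(½ + 1/(-7386 + √446))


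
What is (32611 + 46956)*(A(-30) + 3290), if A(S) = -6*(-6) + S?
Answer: 262252832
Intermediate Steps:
A(S) = 36 + S
(32611 + 46956)*(A(-30) + 3290) = (32611 + 46956)*((36 - 30) + 3290) = 79567*(6 + 3290) = 79567*3296 = 262252832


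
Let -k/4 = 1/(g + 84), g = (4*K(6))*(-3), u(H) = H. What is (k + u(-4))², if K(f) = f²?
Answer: 120409/7569 ≈ 15.908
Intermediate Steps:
g = -432 (g = (4*6²)*(-3) = (4*36)*(-3) = 144*(-3) = -432)
k = 1/87 (k = -4/(-432 + 84) = -4/(-348) = -4*(-1/348) = 1/87 ≈ 0.011494)
(k + u(-4))² = (1/87 - 4)² = (-347/87)² = 120409/7569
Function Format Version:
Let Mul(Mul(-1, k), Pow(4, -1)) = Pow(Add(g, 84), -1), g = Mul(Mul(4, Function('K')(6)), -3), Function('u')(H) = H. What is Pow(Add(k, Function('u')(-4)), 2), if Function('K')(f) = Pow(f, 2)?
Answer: Rational(120409, 7569) ≈ 15.908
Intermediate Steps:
g = -432 (g = Mul(Mul(4, Pow(6, 2)), -3) = Mul(Mul(4, 36), -3) = Mul(144, -3) = -432)
k = Rational(1, 87) (k = Mul(-4, Pow(Add(-432, 84), -1)) = Mul(-4, Pow(-348, -1)) = Mul(-4, Rational(-1, 348)) = Rational(1, 87) ≈ 0.011494)
Pow(Add(k, Function('u')(-4)), 2) = Pow(Add(Rational(1, 87), -4), 2) = Pow(Rational(-347, 87), 2) = Rational(120409, 7569)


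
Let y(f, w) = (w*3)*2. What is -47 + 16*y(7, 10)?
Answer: 913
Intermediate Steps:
y(f, w) = 6*w (y(f, w) = (3*w)*2 = 6*w)
-47 + 16*y(7, 10) = -47 + 16*(6*10) = -47 + 16*60 = -47 + 960 = 913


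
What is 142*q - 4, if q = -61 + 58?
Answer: -430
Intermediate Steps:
q = -3
142*q - 4 = 142*(-3) - 4 = -426 - 4 = -430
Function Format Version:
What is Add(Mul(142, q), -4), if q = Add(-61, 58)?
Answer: -430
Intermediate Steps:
q = -3
Add(Mul(142, q), -4) = Add(Mul(142, -3), -4) = Add(-426, -4) = -430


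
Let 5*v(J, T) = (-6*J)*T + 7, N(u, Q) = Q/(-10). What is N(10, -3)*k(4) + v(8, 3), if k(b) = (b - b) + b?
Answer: -131/5 ≈ -26.200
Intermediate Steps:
N(u, Q) = -Q/10 (N(u, Q) = Q*(-⅒) = -Q/10)
k(b) = b (k(b) = 0 + b = b)
v(J, T) = 7/5 - 6*J*T/5 (v(J, T) = ((-6*J)*T + 7)/5 = (-6*J*T + 7)/5 = (7 - 6*J*T)/5 = 7/5 - 6*J*T/5)
N(10, -3)*k(4) + v(8, 3) = -⅒*(-3)*4 + (7/5 - 6/5*8*3) = (3/10)*4 + (7/5 - 144/5) = 6/5 - 137/5 = -131/5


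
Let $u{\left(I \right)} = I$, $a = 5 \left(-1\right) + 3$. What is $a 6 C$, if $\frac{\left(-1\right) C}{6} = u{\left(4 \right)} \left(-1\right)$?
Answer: $-288$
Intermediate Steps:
$a = -2$ ($a = -5 + 3 = -2$)
$C = 24$ ($C = - 6 \cdot 4 \left(-1\right) = \left(-6\right) \left(-4\right) = 24$)
$a 6 C = \left(-2\right) 6 \cdot 24 = \left(-12\right) 24 = -288$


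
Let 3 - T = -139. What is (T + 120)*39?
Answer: 10218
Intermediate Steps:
T = 142 (T = 3 - 1*(-139) = 3 + 139 = 142)
(T + 120)*39 = (142 + 120)*39 = 262*39 = 10218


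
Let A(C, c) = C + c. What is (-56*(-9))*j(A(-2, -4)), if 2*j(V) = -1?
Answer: -252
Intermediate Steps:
j(V) = -½ (j(V) = (½)*(-1) = -½)
(-56*(-9))*j(A(-2, -4)) = -56*(-9)*(-½) = 504*(-½) = -252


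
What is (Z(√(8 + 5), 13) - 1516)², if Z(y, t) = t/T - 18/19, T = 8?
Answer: 53051448241/23104 ≈ 2.2962e+6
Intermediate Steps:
Z(y, t) = -18/19 + t/8 (Z(y, t) = t/8 - 18/19 = -18/19 + t/8)
(Z(√(8 + 5), 13) - 1516)² = ((-18/19 + (⅛)*13) - 1516)² = ((-18/19 + 13/8) - 1516)² = (103/152 - 1516)² = (-230329/152)² = 53051448241/23104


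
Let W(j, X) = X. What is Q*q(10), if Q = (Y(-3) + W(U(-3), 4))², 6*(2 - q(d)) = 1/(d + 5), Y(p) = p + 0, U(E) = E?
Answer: 179/90 ≈ 1.9889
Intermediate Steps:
Y(p) = p
q(d) = 2 - 1/(6*(5 + d)) (q(d) = 2 - 1/(6*(d + 5)) = 2 - 1/(6*(5 + d)))
Q = 1 (Q = (-3 + 4)² = 1² = 1)
Q*q(10) = 1*((59 + 12*10)/(6*(5 + 10))) = 1*((⅙)*(59 + 120)/15) = 1*((⅙)*(1/15)*179) = 1*(179/90) = 179/90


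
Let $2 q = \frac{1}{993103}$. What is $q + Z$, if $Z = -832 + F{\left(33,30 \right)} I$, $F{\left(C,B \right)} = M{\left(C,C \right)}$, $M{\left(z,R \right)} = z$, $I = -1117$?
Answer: $- \frac{74866062757}{1986206} \approx -37693.0$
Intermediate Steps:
$F{\left(C,B \right)} = C$
$Z = -37693$ ($Z = -832 + 33 \left(-1117\right) = -832 - 36861 = -37693$)
$q = \frac{1}{1986206}$ ($q = \frac{1}{2 \cdot 993103} = \frac{1}{2} \cdot \frac{1}{993103} = \frac{1}{1986206} \approx 5.0347 \cdot 10^{-7}$)
$q + Z = \frac{1}{1986206} - 37693 = - \frac{74866062757}{1986206}$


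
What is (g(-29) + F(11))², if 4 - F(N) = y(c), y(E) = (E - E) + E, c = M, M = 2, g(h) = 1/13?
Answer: 729/169 ≈ 4.3136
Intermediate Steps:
g(h) = 1/13
c = 2
y(E) = E (y(E) = 0 + E = E)
F(N) = 2 (F(N) = 4 - 1*2 = 4 - 2 = 2)
(g(-29) + F(11))² = (1/13 + 2)² = (27/13)² = 729/169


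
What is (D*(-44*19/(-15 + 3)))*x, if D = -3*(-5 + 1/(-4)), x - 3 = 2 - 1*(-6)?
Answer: 48279/4 ≈ 12070.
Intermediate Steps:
x = 11 (x = 3 + (2 - 1*(-6)) = 3 + (2 + 6) = 3 + 8 = 11)
D = 63/4 (D = -3*(-5 + 1*(-¼)) = -3*(-5 - ¼) = -3*(-21/4) = 63/4 ≈ 15.750)
(D*(-44*19/(-15 + 3)))*x = (63*(-44*19/(-15 + 3))/4)*11 = (63*(-44/((-12*1/19)))/4)*11 = (63*(-44/(-12/19))/4)*11 = (63*(-44*(-19/12))/4)*11 = ((63/4)*(209/3))*11 = (4389/4)*11 = 48279/4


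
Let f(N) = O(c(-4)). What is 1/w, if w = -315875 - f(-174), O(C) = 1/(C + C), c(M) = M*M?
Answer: -32/10108001 ≈ -3.1658e-6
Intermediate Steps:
c(M) = M**2
O(C) = 1/(2*C)
f(N) = 1/32 (f(N) = 1/(2*((-4)**2)) = (1/2)/16 = (1/2)*(1/16) = 1/32)
w = -10108001/32 (w = -315875 - 1*1/32 = -315875 - 1/32 = -10108001/32 ≈ -3.1588e+5)
1/w = 1/(-10108001/32) = -32/10108001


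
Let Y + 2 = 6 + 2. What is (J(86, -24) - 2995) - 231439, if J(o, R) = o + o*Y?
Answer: -233832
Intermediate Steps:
Y = 6 (Y = -2 + (6 + 2) = -2 + 8 = 6)
J(o, R) = 7*o (J(o, R) = o + o*6 = o + 6*o = 7*o)
(J(86, -24) - 2995) - 231439 = (7*86 - 2995) - 231439 = (602 - 2995) - 231439 = -2393 - 231439 = -233832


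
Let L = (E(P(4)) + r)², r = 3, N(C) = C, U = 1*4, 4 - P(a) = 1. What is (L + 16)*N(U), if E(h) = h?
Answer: 208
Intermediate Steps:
P(a) = 3 (P(a) = 4 - 1*1 = 4 - 1 = 3)
U = 4
L = 36 (L = (3 + 3)² = 6² = 36)
(L + 16)*N(U) = (36 + 16)*4 = 52*4 = 208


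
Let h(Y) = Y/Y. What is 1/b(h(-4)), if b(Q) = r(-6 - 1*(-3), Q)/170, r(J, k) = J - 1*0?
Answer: -170/3 ≈ -56.667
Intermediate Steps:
r(J, k) = J (r(J, k) = J + 0 = J)
h(Y) = 1
b(Q) = -3/170 (b(Q) = (-6 - 1*(-3))/170 = (-6 + 3)*(1/170) = -3*1/170 = -3/170)
1/b(h(-4)) = 1/(-3/170) = -170/3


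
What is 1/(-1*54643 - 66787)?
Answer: -1/121430 ≈ -8.2352e-6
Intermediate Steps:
1/(-1*54643 - 66787) = 1/(-54643 - 66787) = 1/(-121430) = -1/121430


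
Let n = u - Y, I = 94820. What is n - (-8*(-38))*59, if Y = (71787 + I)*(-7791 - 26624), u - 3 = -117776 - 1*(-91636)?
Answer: 5733735832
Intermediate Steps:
u = -26137 (u = 3 + (-117776 - 1*(-91636)) = 3 + (-117776 + 91636) = 3 - 26140 = -26137)
Y = -5733779905 (Y = (71787 + 94820)*(-7791 - 26624) = 166607*(-34415) = -5733779905)
n = 5733753768 (n = -26137 - 1*(-5733779905) = -26137 + 5733779905 = 5733753768)
n - (-8*(-38))*59 = 5733753768 - (-8*(-38))*59 = 5733753768 - 304*59 = 5733753768 - 1*17936 = 5733753768 - 17936 = 5733735832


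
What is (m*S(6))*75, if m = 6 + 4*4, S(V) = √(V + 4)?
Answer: 1650*√10 ≈ 5217.8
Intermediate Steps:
S(V) = √(4 + V)
m = 22 (m = 6 + 16 = 22)
(m*S(6))*75 = (22*√(4 + 6))*75 = (22*√10)*75 = 1650*√10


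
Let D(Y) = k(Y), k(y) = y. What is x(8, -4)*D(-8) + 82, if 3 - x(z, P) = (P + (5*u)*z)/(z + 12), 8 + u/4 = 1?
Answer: -1958/5 ≈ -391.60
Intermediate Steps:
D(Y) = Y
u = -28 (u = -32 + 4*1 = -32 + 4 = -28)
x(z, P) = 3 - (P - 140*z)/(12 + z) (x(z, P) = 3 - (P + (5*(-28))*z)/(z + 12) = 3 - (P - 140*z)/(12 + z))
x(8, -4)*D(-8) + 82 = ((36 - 1*(-4) + 143*8)/(12 + 8))*(-8) + 82 = ((36 + 4 + 1144)/20)*(-8) + 82 = ((1/20)*1184)*(-8) + 82 = (296/5)*(-8) + 82 = -2368/5 + 82 = -1958/5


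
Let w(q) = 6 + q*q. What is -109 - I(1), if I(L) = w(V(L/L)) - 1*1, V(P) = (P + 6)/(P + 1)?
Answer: -505/4 ≈ -126.25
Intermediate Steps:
V(P) = (6 + P)/(1 + P)
w(q) = 6 + q²
I(L) = 69/4 (I(L) = (6 + ((6 + L/L)/(1 + L/L))²) - 1*1 = (6 + ((6 + 1)/(1 + 1))²) - 1 = (6 + (7/2)²) - 1 = (6 + 49/4) - 1 = 73/4 - 1 = 69/4)
-109 - I(1) = -109 - 1*69/4 = -109 - 69/4 = -505/4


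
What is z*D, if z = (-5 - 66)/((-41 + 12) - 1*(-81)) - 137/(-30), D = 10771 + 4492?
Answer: 38111711/780 ≈ 48861.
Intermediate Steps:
D = 15263
z = 2497/780 (z = -71/(-29 + 81) - 137*(-1/30) = -71/52 + 137/30 = 2497/780 ≈ 3.2013)
z*D = (2497/780)*15263 = 38111711/780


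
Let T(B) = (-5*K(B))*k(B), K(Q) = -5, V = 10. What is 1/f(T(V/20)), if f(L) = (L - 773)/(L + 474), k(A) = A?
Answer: -973/1521 ≈ -0.63971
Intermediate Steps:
T(B) = 25*B (T(B) = (-5*(-5))*B = 25*B)
f(L) = (-773 + L)/(474 + L)
1/f(T(V/20)) = 1/((-773 + 25*(10/20))/(474 + 25*(10/20))) = 1/((-773 + 25*(10*(1/20)))/(474 + 25*(10*(1/20)))) = 1/((-773 + 25*(1/2))/(474 + 25*(1/2))) = 1/((-773 + 25/2)/(474 + 25/2)) = 1/(-1521/2/(973/2)) = 1/((2/973)*(-1521/2)) = 1/(-1521/973) = -973/1521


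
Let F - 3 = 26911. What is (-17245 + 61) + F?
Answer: 9730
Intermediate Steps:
F = 26914 (F = 3 + 26911 = 26914)
(-17245 + 61) + F = (-17245 + 61) + 26914 = -17184 + 26914 = 9730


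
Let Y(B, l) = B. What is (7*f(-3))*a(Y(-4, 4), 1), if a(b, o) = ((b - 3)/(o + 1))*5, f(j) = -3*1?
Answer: 735/2 ≈ 367.50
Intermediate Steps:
f(j) = -3
a(b, o) = 5*(-3 + b)/(1 + o) (a(b, o) = ((-3 + b)/(1 + o))*5 = 5*(-3 + b)/(1 + o))
(7*f(-3))*a(Y(-4, 4), 1) = (7*(-3))*(5*(-3 - 4)/(1 + 1)) = -105*(-7)/2 = -21*(-35/2) = 735/2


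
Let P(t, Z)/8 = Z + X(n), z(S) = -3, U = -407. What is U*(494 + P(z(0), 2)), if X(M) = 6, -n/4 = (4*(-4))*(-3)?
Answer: -227106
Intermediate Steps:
n = -192 (n = -4*4*(-4)*(-3) = -(-64)*(-3) = -4*48 = -192)
P(t, Z) = 48 + 8*Z (P(t, Z) = 8*(Z + 6) = 8*(6 + Z) = 48 + 8*Z)
U*(494 + P(z(0), 2)) = -407*(494 + (48 + 8*2)) = -407*(494 + (48 + 16)) = -407*(494 + 64) = -407*558 = -227106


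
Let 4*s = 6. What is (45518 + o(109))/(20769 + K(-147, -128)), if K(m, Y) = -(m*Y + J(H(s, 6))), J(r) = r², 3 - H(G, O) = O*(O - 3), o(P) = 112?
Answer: 845/32 ≈ 26.406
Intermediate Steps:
s = 3/2 (s = (¼)*6 = 3/2 ≈ 1.5000)
H(G, O) = 3 - O*(-3 + O) (H(G, O) = 3 - O*(O - 3) = 3 - O*(-3 + O))
K(m, Y) = -225 - Y*m (K(m, Y) = -(m*Y + (3 - 1*6² + 3*6)²) = -(Y*m + (3 - 1*36 + 18)²) = -(Y*m + (3 - 36 + 18)²) = -(Y*m + (-15)²) = -(Y*m + 225) = -(225 + Y*m) = -225 - Y*m)
(45518 + o(109))/(20769 + K(-147, -128)) = (45518 + 112)/(20769 + (-225 - 1*(-128)*(-147))) = 45630/(20769 + (-225 - 18816)) = 45630/(20769 - 19041) = 45630/1728 = 45630*(1/1728) = 845/32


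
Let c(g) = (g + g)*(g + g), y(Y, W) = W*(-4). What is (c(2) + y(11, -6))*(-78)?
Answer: -3120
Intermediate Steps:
y(Y, W) = -4*W
c(g) = 4*g² (c(g) = (2*g)*(2*g) = 4*g²)
(c(2) + y(11, -6))*(-78) = (4*2² - 4*(-6))*(-78) = (4*4 + 24)*(-78) = (16 + 24)*(-78) = 40*(-78) = -3120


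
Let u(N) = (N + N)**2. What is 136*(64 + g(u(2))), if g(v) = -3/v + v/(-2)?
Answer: 15181/2 ≈ 7590.5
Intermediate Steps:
u(N) = 4*N**2 (u(N) = (2*N)**2 = 4*N**2)
g(v) = -3/v - v/2 (g(v) = -3/v + v*(-1/2) = -3/v - v/2)
136*(64 + g(u(2))) = 136*(64 + (-3/(4*2**2) - 2*2**2)) = 136*(64 + (-3/(4*4) - 2*4)) = 136*(64 + (-3/16 - 1/2*16)) = 136*(64 + (-3*1/16 - 8)) = 136*(64 + (-3/16 - 8)) = 136*(64 - 131/16) = 136*(893/16) = 15181/2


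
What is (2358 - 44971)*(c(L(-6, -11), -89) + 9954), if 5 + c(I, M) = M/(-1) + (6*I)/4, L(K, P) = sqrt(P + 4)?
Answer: -427749294 - 127839*I*sqrt(7)/2 ≈ -4.2775e+8 - 1.6912e+5*I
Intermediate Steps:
L(K, P) = sqrt(4 + P)
c(I, M) = -5 - M + 3*I/2 (c(I, M) = -5 + (M/(-1) + (6*I)/4) = -5 + (M*(-1) + (6*I)*(1/4)) = -5 + (-M + 3*I/2) = -5 - M + 3*I/2)
(2358 - 44971)*(c(L(-6, -11), -89) + 9954) = (2358 - 44971)*((-5 - 1*(-89) + 3*sqrt(4 - 11)/2) + 9954) = -42613*((-5 + 89 + 3*sqrt(-7)/2) + 9954) = -42613*((-5 + 89 + 3*(I*sqrt(7))/2) + 9954) = -42613*((-5 + 89 + 3*I*sqrt(7)/2) + 9954) = -42613*((84 + 3*I*sqrt(7)/2) + 9954) = -42613*(10038 + 3*I*sqrt(7)/2) = -427749294 - 127839*I*sqrt(7)/2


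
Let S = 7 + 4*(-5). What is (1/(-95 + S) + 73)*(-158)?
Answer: -622757/54 ≈ -11533.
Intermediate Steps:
S = -13 (S = 7 - 20 = -13)
(1/(-95 + S) + 73)*(-158) = (1/(-95 - 13) + 73)*(-158) = (1/(-108) + 73)*(-158) = (-1/108 + 73)*(-158) = (7883/108)*(-158) = -622757/54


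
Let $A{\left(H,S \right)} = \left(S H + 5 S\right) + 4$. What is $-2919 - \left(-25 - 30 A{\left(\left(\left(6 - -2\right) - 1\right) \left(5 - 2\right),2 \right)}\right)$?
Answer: $-1214$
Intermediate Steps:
$A{\left(H,S \right)} = 4 + 5 S + H S$ ($A{\left(H,S \right)} = \left(H S + 5 S\right) + 4 = \left(5 S + H S\right) + 4 = 4 + 5 S + H S$)
$-2919 - \left(-25 - 30 A{\left(\left(\left(6 - -2\right) - 1\right) \left(5 - 2\right),2 \right)}\right) = -2919 - \left(-25 - 30 \left(4 + 5 \cdot 2 + \left(\left(6 - -2\right) - 1\right) \left(5 - 2\right) 2\right)\right) = -2919 - \left(-25 - 30 \left(4 + 10 + \left(\left(6 + 2\right) - 1\right) 3 \cdot 2\right)\right) = -2919 - \left(-25 - 30 \left(4 + 10 + \left(8 - 1\right) 3 \cdot 2\right)\right) = -2919 - \left(-25 - 30 \left(4 + 10 + 7 \cdot 3 \cdot 2\right)\right) = -2919 - \left(-25 - 30 \left(4 + 10 + 21 \cdot 2\right)\right) = -2919 - \left(-25 - 30 \left(4 + 10 + 42\right)\right) = -2919 - \left(-25 - 1680\right) = -2919 - -1705 = -2919 + 1705 = -1214$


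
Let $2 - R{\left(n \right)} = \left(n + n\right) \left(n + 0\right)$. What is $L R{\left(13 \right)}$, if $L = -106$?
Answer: $35616$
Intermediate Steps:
$R{\left(n \right)} = 2 - 2 n^{2}$ ($R{\left(n \right)} = 2 - \left(n + n\right) \left(n + 0\right) = 2 - 2 n n = 2 - 2 n^{2}$)
$L R{\left(13 \right)} = - 106 \left(2 - 2 \cdot 13^{2}\right) = - 106 \left(2 - 338\right) = \left(-106\right) \left(-336\right) = 35616$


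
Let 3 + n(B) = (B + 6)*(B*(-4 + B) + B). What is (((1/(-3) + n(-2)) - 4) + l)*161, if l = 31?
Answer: 30751/3 ≈ 10250.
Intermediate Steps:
n(B) = -3 + (6 + B)*(B + B*(-4 + B)) (n(B) = -3 + (B + 6)*(B*(-4 + B) + B) = -3 + (6 + B)*(B + B*(-4 + B)))
(((1/(-3) + n(-2)) - 4) + l)*161 = (((1/(-3) + (-3 + (-2)**3 - 18*(-2) + 3*(-2)**2)) - 4) + 31)*161 = (((-1/3 + (-3 - 8 + 36 + 3*4)) - 4) + 31)*161 = (((-1/3 + (-3 - 8 + 36 + 12)) - 4) + 31)*161 = (((-1/3 + 37) - 4) + 31)*161 = ((110/3 - 4) + 31)*161 = (98/3 + 31)*161 = (191/3)*161 = 30751/3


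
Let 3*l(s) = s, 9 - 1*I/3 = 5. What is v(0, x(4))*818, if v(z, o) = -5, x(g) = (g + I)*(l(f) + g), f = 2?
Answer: -4090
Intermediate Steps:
I = 12 (I = 27 - 3*5 = 27 - 15 = 12)
l(s) = s/3
x(g) = (12 + g)*(⅔ + g) (x(g) = (g + 12)*((⅓)*2 + g) = (12 + g)*(⅔ + g))
v(0, x(4))*818 = -5*818 = -4090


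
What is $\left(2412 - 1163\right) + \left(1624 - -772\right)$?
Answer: $3645$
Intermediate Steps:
$\left(2412 - 1163\right) + \left(1624 - -772\right) = 1249 + \left(1624 + 772\right) = 1249 + 2396 = 3645$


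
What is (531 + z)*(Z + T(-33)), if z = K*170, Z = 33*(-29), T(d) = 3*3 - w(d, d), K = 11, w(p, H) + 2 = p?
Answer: -2192113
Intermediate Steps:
w(p, H) = -2 + p
T(d) = 11 - d (T(d) = 3*3 - (-2 + d) = 9 + (2 - d) = 11 - d)
Z = -957
z = 1870 (z = 11*170 = 1870)
(531 + z)*(Z + T(-33)) = (531 + 1870)*(-957 + (11 - 1*(-33))) = 2401*(-957 + (11 + 33)) = 2401*(-957 + 44) = 2401*(-913) = -2192113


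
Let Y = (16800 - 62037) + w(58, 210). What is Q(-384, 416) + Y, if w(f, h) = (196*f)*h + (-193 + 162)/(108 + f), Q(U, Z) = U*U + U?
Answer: 413193059/166 ≈ 2.4891e+6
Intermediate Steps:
Q(U, Z) = U + U² (Q(U, Z) = U² + U = U + U²)
w(f, h) = -31/(108 + f) + 196*f*h (w(f, h) = 196*f*h - 31/(108 + f) = -31/(108 + f) + 196*f*h)
Y = 388779107/166 (Y = (16800 - 62037) + (-31 + 196*210*58² + 21168*58*210)/(108 + 58) = -45237 + (-31 + 196*210*3364 + 257826240)/166 = -45237 + (-31 + 138462240 + 257826240)/166 = -45237 + (1/166)*396288449 = -45237 + 396288449/166 = 388779107/166 ≈ 2.3420e+6)
Q(-384, 416) + Y = -384*(1 - 384) + 388779107/166 = -384*(-383) + 388779107/166 = 147072 + 388779107/166 = 413193059/166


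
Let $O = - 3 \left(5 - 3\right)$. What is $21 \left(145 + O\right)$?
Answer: $2919$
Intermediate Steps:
$O = -6$ ($O = \left(-3\right) 2 = -6$)
$21 \left(145 + O\right) = 21 \left(145 - 6\right) = 21 \cdot 139 = 2919$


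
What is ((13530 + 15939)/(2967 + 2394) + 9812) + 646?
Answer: 18698269/1787 ≈ 10464.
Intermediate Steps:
((13530 + 15939)/(2967 + 2394) + 9812) + 646 = (29469/5361 + 9812) + 646 = (29469*(1/5361) + 9812) + 646 = (9823/1787 + 9812) + 646 = 17543867/1787 + 646 = 18698269/1787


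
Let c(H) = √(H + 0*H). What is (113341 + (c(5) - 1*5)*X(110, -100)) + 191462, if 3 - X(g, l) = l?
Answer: 304288 + 103*√5 ≈ 3.0452e+5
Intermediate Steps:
X(g, l) = 3 - l
c(H) = √H (c(H) = √(H + 0) = √H)
(113341 + (c(5) - 1*5)*X(110, -100)) + 191462 = (113341 + (√5 - 1*5)*(3 - 1*(-100))) + 191462 = (113341 + (√5 - 5)*(3 + 100)) + 191462 = (113341 + (-5 + √5)*103) + 191462 = (113341 + (-515 + 103*√5)) + 191462 = (112826 + 103*√5) + 191462 = 304288 + 103*√5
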